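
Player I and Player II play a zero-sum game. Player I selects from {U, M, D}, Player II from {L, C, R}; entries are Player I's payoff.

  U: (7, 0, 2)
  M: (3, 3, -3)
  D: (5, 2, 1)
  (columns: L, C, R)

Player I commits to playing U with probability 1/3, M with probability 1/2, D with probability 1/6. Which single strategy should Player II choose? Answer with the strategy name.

If Player II plays L, Player I's expected payoff is (1/3)·7 + (1/2)·3 + (1/6)·5 = 14/3.
If Player II plays C, Player I's expected payoff is (1/3)·0 + (1/2)·3 + (1/6)·2 = 11/6.
If Player II plays R, Player I's expected payoff is (1/3)·2 + (1/2)·(-3) + (1/6)·1 = -2/3.
Player II minimizes Player I's payoff; the smallest is -2/3, so the best response is R.

R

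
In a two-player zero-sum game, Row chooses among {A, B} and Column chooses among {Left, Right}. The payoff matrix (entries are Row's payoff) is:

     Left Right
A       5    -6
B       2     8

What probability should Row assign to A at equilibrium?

6/17

Row minima: A → -6, B → 2; maximin = 2.
Column maxima: Left → 5, Right → 8; minimax = 5.
2 ≠ 5, so there is no saddle point; optimal play is mixed.
Let Row play A with probability p. Expected payoff against Left: 5p + 2(1−p) = 3p + 2; against Right: (-6)p + 8(1−p) = −14p + 8.
Setting these equal: 3p + 2 = −14p + 8 ⇒ 17p = 6 ⇒ p = 6/17, and the value is (3)·(6/17) + 2 = 52/17.
For Column: with q = P(Left), equating A's and B's payoffs gives 11q − 6 = −6q + 8 ⇒ q = 14/17.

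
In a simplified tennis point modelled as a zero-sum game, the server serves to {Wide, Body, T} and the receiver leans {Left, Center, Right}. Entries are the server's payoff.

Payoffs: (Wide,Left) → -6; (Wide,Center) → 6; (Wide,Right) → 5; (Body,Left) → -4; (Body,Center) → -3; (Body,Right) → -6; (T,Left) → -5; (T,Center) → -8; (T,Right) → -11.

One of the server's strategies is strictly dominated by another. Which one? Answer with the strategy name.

Body gives a strictly higher payoff than T against every column: -4 > -5, -3 > -8, -6 > -11.
So T is strictly dominated and the server never plays it.

T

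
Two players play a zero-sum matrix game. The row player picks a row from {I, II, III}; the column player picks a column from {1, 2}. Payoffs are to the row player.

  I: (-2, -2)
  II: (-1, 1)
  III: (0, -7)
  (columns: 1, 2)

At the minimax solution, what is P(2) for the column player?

Row minima: I → -2, II → -1, III → -7; maximin = -1.
Column maxima: 1 → 0, 2 → 1; minimax = 0.
-1 ≠ 0, so there is no saddle point; optimal play is mixed.
I is strictly dominated by II, so the row player never plays it.
On the remaining 2×2 (II, III vs 1, 2):
Let the row player play II with probability p. Expected payoff against 1: (-1)p + 0(1−p) = −p; against 2: 1p + (-7)(1−p) = 8p − 7.
Setting these equal: −p = 8p − 7 ⇒ −9p = -7 ⇒ p = 7/9, and the value is (-1)·(7/9) = -7/9.
For the column player: with q = P(1), equating II's and III's payoffs gives −2q + 1 = 7q − 7 ⇒ q = 8/9.

1/9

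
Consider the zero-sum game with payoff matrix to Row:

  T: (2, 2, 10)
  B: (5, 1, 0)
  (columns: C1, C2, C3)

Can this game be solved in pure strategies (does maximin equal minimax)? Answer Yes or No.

Row minima: T → 2, B → 0; maximin = 2.
Column maxima: C1 → 5, C2 → 2, C3 → 10; minimax = 2.
maximin = minimax = 2, so a saddle point exists.

Yes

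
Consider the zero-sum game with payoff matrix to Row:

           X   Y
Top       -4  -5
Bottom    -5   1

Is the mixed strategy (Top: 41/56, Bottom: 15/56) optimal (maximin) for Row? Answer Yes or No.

Against X this mix gives (41/56)·(-4) + (15/56)·(-5) = -239/56.
Against Y this mix gives (41/56)·(-5) + (15/56)·1 = -95/28.
Column will play X, holding Row to -239/56. Shifting weight toward the row that does better against X would raise this floor (the equalizing mix achieves -29/7 against both X and Y), so the proposed strategy is not optimal.

No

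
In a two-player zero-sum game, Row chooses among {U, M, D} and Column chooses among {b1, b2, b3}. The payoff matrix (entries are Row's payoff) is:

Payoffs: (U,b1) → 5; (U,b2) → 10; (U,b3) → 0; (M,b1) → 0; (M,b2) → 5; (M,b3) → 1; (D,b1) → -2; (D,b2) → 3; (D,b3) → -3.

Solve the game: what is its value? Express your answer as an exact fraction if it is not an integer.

Row minima: U → 0, M → 0, D → -3; maximin = 0.
Column maxima: b1 → 5, b2 → 10, b3 → 1; minimax = 1.
0 ≠ 1, so there is no saddle point; optimal play is mixed.
D is strictly dominated by U, so Row never plays it.
b2 is strictly dominated by b1 (it gives Row strictly more in every row), so Column never plays it.
On the remaining 2×2 (U, M vs b1, b3):
Let Row play U with probability p. Expected payoff against b1: 5p + 0(1−p) = 5p; against b3: 0p + 1(1−p) = −p + 1.
Setting these equal: 5p = −p + 1 ⇒ 6p = 1 ⇒ p = 1/6, and the value is (5)·(1/6) = 5/6.
For Column: with q = P(b1), equating U's and M's payoffs gives 5q = −q + 1 ⇒ q = 1/6.

5/6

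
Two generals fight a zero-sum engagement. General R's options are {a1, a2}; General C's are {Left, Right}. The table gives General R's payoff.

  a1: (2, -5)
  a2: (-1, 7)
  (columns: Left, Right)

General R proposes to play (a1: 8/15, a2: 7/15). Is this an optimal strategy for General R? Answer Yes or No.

Yes

Against Left this mix gives (8/15)·2 + (7/15)·(-1) = 3/5.
Against Right this mix gives (8/15)·(-5) + (7/15)·7 = 3/5.
All of General C's active replies (Left, Right) yield 3/5, and no column does worse for General R. The mix makes General C indifferent and guarantees 3/5, so it is optimal.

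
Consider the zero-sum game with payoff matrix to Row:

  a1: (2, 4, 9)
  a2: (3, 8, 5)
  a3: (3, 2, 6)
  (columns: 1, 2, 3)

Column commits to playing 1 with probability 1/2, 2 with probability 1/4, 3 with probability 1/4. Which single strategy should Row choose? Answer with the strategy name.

a2

Expected payoff of a1: (1/2)·2 + (1/4)·4 + (1/4)·9 = 17/4.
Expected payoff of a2: (1/2)·3 + (1/4)·8 + (1/4)·5 = 19/4.
Expected payoff of a3: (1/2)·3 + (1/4)·2 + (1/4)·6 = 7/2.
The largest is 19/4, so Row's best response is a2.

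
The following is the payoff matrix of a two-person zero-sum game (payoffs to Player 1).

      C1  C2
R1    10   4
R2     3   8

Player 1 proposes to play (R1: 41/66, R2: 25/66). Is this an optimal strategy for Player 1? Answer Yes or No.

No

Against C1 this mix gives (41/66)·10 + (25/66)·3 = 485/66.
Against C2 this mix gives (41/66)·4 + (25/66)·8 = 182/33.
Player 2 will play C2, holding Player 1 to 182/33. Shifting weight toward the row that does better against C2 would raise this floor (the equalizing mix achieves 68/11 against both C2 and C1), so the proposed strategy is not optimal.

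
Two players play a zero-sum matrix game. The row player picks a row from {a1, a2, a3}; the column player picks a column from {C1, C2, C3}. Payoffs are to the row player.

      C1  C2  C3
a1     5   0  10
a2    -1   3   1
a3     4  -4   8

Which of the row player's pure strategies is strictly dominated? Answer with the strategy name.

a1 gives a strictly higher payoff than a3 against every column: 5 > 4, 0 > -4, 10 > 8.
So a3 is strictly dominated and the row player never plays it.

a3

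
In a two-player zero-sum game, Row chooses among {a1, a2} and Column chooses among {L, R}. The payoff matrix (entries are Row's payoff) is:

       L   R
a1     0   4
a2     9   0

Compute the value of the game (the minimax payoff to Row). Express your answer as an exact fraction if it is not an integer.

36/13

Row minima: a1 → 0, a2 → 0; maximin = 0.
Column maxima: L → 9, R → 4; minimax = 4.
0 ≠ 4, so there is no saddle point; optimal play is mixed.
Let Row play a1 with probability p. Expected payoff against L: 0p + 9(1−p) = −9p + 9; against R: 4p + 0(1−p) = 4p.
Setting these equal: −9p + 9 = 4p ⇒ −13p = -9 ⇒ p = 9/13, and the value is (-9)·(9/13) + 9 = 36/13.
For Column: with q = P(L), equating a1's and a2's payoffs gives −4q + 4 = 9q ⇒ q = 4/13.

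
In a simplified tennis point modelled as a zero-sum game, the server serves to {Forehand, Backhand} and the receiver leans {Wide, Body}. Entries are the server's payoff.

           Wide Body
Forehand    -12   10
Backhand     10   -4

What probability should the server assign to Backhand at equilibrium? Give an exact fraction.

11/18

Row minima: Forehand → -12, Backhand → -4; maximin = -4.
Column maxima: Wide → 10, Body → 10; minimax = 10.
-4 ≠ 10, so there is no saddle point; optimal play is mixed.
Let the server play Forehand with probability p. Expected payoff against Wide: (-12)p + 10(1−p) = −22p + 10; against Body: 10p + (-4)(1−p) = 14p − 4.
Setting these equal: −22p + 10 = 14p − 4 ⇒ −36p = -14 ⇒ p = 7/18, and the value is (-22)·(7/18) + 10 = 13/9.
For the receiver: with q = P(Wide), equating Forehand's and Backhand's payoffs gives −22q + 10 = 14q − 4 ⇒ q = 7/18.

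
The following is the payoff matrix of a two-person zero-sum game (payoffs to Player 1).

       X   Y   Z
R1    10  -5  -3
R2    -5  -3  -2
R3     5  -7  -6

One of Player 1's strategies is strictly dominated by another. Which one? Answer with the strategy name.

R1 gives a strictly higher payoff than R3 against every column: 10 > 5, -5 > -7, -3 > -6.
So R3 is strictly dominated and Player 1 never plays it.

R3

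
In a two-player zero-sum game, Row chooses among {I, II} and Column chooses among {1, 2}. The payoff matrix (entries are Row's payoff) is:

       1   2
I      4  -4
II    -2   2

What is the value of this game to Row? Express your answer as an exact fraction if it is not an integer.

Row minima: I → -4, II → -2; maximin = -2.
Column maxima: 1 → 4, 2 → 2; minimax = 2.
-2 ≠ 2, so there is no saddle point; optimal play is mixed.
Let Row play I with probability p. Expected payoff against 1: 4p + (-2)(1−p) = 6p − 2; against 2: (-4)p + 2(1−p) = −6p + 2.
Setting these equal: 6p − 2 = −6p + 2 ⇒ 12p = 4 ⇒ p = 1/3, and the value is (6)·(1/3) − 2 = 0.
For Column: with q = P(1), equating I's and II's payoffs gives 8q − 4 = −4q + 2 ⇒ q = 1/2.

0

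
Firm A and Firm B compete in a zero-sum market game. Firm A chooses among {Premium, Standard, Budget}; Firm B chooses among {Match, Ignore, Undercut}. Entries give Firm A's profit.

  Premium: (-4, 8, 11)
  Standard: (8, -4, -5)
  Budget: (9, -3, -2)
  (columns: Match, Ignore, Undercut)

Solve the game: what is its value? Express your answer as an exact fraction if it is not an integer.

Row minima: Premium → -4, Standard → -5, Budget → -3; maximin = -3.
Column maxima: Match → 9, Ignore → 8, Undercut → 11; minimax = 8.
-3 ≠ 8, so there is no saddle point; optimal play is mixed.
Standard is strictly dominated by Budget, so Firm A never plays it.
With Standard eliminated, Undercut is strictly dominated by Ignore (it gives Firm A strictly more in every remaining row), so Firm B never plays it.
On the remaining 2×2 (Premium, Budget vs Match, Ignore):
Let Firm A play Premium with probability p. Expected payoff against Match: (-4)p + 9(1−p) = −13p + 9; against Ignore: 8p + (-3)(1−p) = 11p − 3.
Setting these equal: −13p + 9 = 11p − 3 ⇒ −24p = -12 ⇒ p = 1/2, and the value is (-13)·(1/2) + 9 = 5/2.
For Firm B: with q = P(Match), equating Premium's and Budget's payoffs gives −12q + 8 = 12q − 3 ⇒ q = 11/24.

5/2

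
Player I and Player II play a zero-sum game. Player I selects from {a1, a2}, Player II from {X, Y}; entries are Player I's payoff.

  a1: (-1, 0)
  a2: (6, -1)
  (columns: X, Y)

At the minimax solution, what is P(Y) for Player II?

7/8

Row minima: a1 → -1, a2 → -1; maximin = -1.
Column maxima: X → 6, Y → 0; minimax = 0.
-1 ≠ 0, so there is no saddle point; optimal play is mixed.
Let Player I play a1 with probability p. Expected payoff against X: (-1)p + 6(1−p) = −7p + 6; against Y: 0p + (-1)(1−p) = p − 1.
Setting these equal: −7p + 6 = p − 1 ⇒ −8p = -7 ⇒ p = 7/8, and the value is (-7)·(7/8) + 6 = -1/8.
For Player II: with q = P(X), equating a1's and a2's payoffs gives −q = 7q − 1 ⇒ q = 1/8.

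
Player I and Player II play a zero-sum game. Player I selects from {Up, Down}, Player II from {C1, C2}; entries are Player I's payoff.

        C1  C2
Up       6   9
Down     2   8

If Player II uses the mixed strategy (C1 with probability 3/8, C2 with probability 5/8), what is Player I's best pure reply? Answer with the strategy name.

Up

Expected payoff of Up: (3/8)·6 + (5/8)·9 = 63/8.
Expected payoff of Down: (3/8)·2 + (5/8)·8 = 23/4.
The largest is 63/8, so Player I's best response is Up.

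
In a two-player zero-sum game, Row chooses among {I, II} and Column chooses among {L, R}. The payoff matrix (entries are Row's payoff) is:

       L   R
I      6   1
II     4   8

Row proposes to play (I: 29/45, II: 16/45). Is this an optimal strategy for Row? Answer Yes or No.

No

Against L this mix gives (29/45)·6 + (16/45)·4 = 238/45.
Against R this mix gives (29/45)·1 + (16/45)·8 = 157/45.
Column will play R, holding Row to 157/45. Shifting weight toward the row that does better against R would raise this floor (the equalizing mix achieves 44/9 against both R and L), so the proposed strategy is not optimal.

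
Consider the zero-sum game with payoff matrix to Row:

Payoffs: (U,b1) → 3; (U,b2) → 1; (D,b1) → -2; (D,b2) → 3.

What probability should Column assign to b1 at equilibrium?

Row minima: U → 1, D → -2; maximin = 1.
Column maxima: b1 → 3, b2 → 3; minimax = 3.
1 ≠ 3, so there is no saddle point; optimal play is mixed.
Let Row play U with probability p. Expected payoff against b1: 3p + (-2)(1−p) = 5p − 2; against b2: 1p + 3(1−p) = −2p + 3.
Setting these equal: 5p − 2 = −2p + 3 ⇒ 7p = 5 ⇒ p = 5/7, and the value is (5)·(5/7) − 2 = 11/7.
For Column: with q = P(b1), equating U's and D's payoffs gives 2q + 1 = −5q + 3 ⇒ q = 2/7.

2/7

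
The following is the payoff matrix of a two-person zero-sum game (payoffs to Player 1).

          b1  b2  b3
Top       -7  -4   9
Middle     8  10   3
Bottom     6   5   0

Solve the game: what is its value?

31/7

Row minima: Top → -7, Middle → 3, Bottom → 0; maximin = 3.
Column maxima: b1 → 8, b2 → 10, b3 → 9; minimax = 8.
3 ≠ 8, so there is no saddle point; optimal play is mixed.
Bottom is strictly dominated by Middle, so Player 1 never plays it.
With Bottom eliminated, b2 is strictly dominated by b1 (it gives Player 1 strictly more in every remaining row), so Player 2 never plays it.
On the remaining 2×2 (Top, Middle vs b1, b3):
Let Player 1 play Top with probability p. Expected payoff against b1: (-7)p + 8(1−p) = −15p + 8; against b3: 9p + 3(1−p) = 6p + 3.
Setting these equal: −15p + 8 = 6p + 3 ⇒ −21p = -5 ⇒ p = 5/21, and the value is (-15)·(5/21) + 8 = 31/7.
For Player 2: with q = P(b1), equating Top's and Middle's payoffs gives −16q + 9 = 5q + 3 ⇒ q = 2/7.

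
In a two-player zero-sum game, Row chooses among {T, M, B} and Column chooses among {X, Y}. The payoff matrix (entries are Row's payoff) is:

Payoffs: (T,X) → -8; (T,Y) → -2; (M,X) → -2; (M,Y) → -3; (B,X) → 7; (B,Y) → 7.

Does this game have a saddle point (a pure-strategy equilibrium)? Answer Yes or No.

Row minima: T → -8, M → -3, B → 7; maximin = 7.
Column maxima: X → 7, Y → 7; minimax = 7.
maximin = minimax = 7, so a saddle point exists.

Yes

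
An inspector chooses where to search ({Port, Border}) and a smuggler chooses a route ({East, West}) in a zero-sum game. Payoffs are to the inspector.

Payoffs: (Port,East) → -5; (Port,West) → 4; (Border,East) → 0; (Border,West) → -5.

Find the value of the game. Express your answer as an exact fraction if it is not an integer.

Row minima: Port → -5, Border → -5; maximin = -5.
Column maxima: East → 0, West → 4; minimax = 0.
-5 ≠ 0, so there is no saddle point; optimal play is mixed.
Let the inspector play Port with probability p. Expected payoff against East: (-5)p + 0(1−p) = −5p; against West: 4p + (-5)(1−p) = 9p − 5.
Setting these equal: −5p = 9p − 5 ⇒ −14p = -5 ⇒ p = 5/14, and the value is (-5)·(5/14) = -25/14.
For the smuggler: with q = P(East), equating Port's and Border's payoffs gives −9q + 4 = 5q − 5 ⇒ q = 9/14.

-25/14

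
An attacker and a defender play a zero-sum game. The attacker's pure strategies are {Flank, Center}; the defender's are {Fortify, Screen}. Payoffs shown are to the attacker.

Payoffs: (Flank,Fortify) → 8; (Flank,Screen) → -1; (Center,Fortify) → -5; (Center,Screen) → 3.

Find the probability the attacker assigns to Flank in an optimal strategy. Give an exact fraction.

Row minima: Flank → -1, Center → -5; maximin = -1.
Column maxima: Fortify → 8, Screen → 3; minimax = 3.
-1 ≠ 3, so there is no saddle point; optimal play is mixed.
Let the attacker play Flank with probability p. Expected payoff against Fortify: 8p + (-5)(1−p) = 13p − 5; against Screen: (-1)p + 3(1−p) = −4p + 3.
Setting these equal: 13p − 5 = −4p + 3 ⇒ 17p = 8 ⇒ p = 8/17, and the value is (13)·(8/17) − 5 = 19/17.
For the defender: with q = P(Fortify), equating Flank's and Center's payoffs gives 9q − 1 = −8q + 3 ⇒ q = 4/17.

8/17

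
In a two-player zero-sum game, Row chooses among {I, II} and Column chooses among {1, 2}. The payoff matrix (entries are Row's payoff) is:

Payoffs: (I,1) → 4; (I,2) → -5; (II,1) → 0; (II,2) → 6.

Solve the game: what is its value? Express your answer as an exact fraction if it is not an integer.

8/5

Row minima: I → -5, II → 0; maximin = 0.
Column maxima: 1 → 4, 2 → 6; minimax = 4.
0 ≠ 4, so there is no saddle point; optimal play is mixed.
Let Row play I with probability p. Expected payoff against 1: 4p + 0(1−p) = 4p; against 2: (-5)p + 6(1−p) = −11p + 6.
Setting these equal: 4p = −11p + 6 ⇒ 15p = 6 ⇒ p = 2/5, and the value is (4)·(2/5) = 8/5.
For Column: with q = P(1), equating I's and II's payoffs gives 9q − 5 = −6q + 6 ⇒ q = 11/15.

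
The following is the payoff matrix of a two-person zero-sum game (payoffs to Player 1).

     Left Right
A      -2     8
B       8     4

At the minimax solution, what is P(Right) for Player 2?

5/7

Row minima: A → -2, B → 4; maximin = 4.
Column maxima: Left → 8, Right → 8; minimax = 8.
4 ≠ 8, so there is no saddle point; optimal play is mixed.
Let Player 1 play A with probability p. Expected payoff against Left: (-2)p + 8(1−p) = −10p + 8; against Right: 8p + 4(1−p) = 4p + 4.
Setting these equal: −10p + 8 = 4p + 4 ⇒ −14p = -4 ⇒ p = 2/7, and the value is (-10)·(2/7) + 8 = 36/7.
For Player 2: with q = P(Left), equating A's and B's payoffs gives −10q + 8 = 4q + 4 ⇒ q = 2/7.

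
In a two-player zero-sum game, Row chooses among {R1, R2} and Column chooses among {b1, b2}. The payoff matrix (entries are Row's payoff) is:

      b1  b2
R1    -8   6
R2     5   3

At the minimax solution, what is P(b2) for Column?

13/16

Row minima: R1 → -8, R2 → 3; maximin = 3.
Column maxima: b1 → 5, b2 → 6; minimax = 5.
3 ≠ 5, so there is no saddle point; optimal play is mixed.
Let Row play R1 with probability p. Expected payoff against b1: (-8)p + 5(1−p) = −13p + 5; against b2: 6p + 3(1−p) = 3p + 3.
Setting these equal: −13p + 5 = 3p + 3 ⇒ −16p = -2 ⇒ p = 1/8, and the value is (-13)·(1/8) + 5 = 27/8.
For Column: with q = P(b1), equating R1's and R2's payoffs gives −14q + 6 = 2q + 3 ⇒ q = 3/16.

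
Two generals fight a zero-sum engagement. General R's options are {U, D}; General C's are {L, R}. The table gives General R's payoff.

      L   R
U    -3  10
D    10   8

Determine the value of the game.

Row minima: U → -3, D → 8; maximin = 8.
Column maxima: L → 10, R → 10; minimax = 10.
8 ≠ 10, so there is no saddle point; optimal play is mixed.
Let General R play U with probability p. Expected payoff against L: (-3)p + 10(1−p) = −13p + 10; against R: 10p + 8(1−p) = 2p + 8.
Setting these equal: −13p + 10 = 2p + 8 ⇒ −15p = -2 ⇒ p = 2/15, and the value is (-13)·(2/15) + 10 = 124/15.
For General C: with q = P(L), equating U's and D's payoffs gives −13q + 10 = 2q + 8 ⇒ q = 2/15.

124/15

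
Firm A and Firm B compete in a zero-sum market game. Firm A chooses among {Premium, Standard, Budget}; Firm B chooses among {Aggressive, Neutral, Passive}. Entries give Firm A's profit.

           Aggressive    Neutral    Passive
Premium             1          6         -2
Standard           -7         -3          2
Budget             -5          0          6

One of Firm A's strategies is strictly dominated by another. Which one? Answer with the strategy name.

Budget gives a strictly higher payoff than Standard against every column: -5 > -7, 0 > -3, 6 > 2.
So Standard is strictly dominated and Firm A never plays it.

Standard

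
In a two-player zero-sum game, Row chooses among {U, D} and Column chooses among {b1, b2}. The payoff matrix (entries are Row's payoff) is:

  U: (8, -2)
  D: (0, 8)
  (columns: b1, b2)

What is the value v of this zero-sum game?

32/9

Row minima: U → -2, D → 0; maximin = 0.
Column maxima: b1 → 8, b2 → 8; minimax = 8.
0 ≠ 8, so there is no saddle point; optimal play is mixed.
Let Row play U with probability p. Expected payoff against b1: 8p + 0(1−p) = 8p; against b2: (-2)p + 8(1−p) = −10p + 8.
Setting these equal: 8p = −10p + 8 ⇒ 18p = 8 ⇒ p = 4/9, and the value is (8)·(4/9) = 32/9.
For Column: with q = P(b1), equating U's and D's payoffs gives 10q − 2 = −8q + 8 ⇒ q = 5/9.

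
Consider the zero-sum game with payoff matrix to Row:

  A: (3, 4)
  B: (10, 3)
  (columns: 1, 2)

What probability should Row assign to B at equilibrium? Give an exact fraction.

1/8

Row minima: A → 3, B → 3; maximin = 3.
Column maxima: 1 → 10, 2 → 4; minimax = 4.
3 ≠ 4, so there is no saddle point; optimal play is mixed.
Let Row play A with probability p. Expected payoff against 1: 3p + 10(1−p) = −7p + 10; against 2: 4p + 3(1−p) = p + 3.
Setting these equal: −7p + 10 = p + 3 ⇒ −8p = -7 ⇒ p = 7/8, and the value is (-7)·(7/8) + 10 = 31/8.
For Column: with q = P(1), equating A's and B's payoffs gives −q + 4 = 7q + 3 ⇒ q = 1/8.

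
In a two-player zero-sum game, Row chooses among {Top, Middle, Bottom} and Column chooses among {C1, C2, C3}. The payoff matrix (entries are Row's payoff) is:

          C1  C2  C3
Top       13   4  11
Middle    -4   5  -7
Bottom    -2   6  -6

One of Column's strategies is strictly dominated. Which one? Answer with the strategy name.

C1

C3 holds Row's payoff strictly below C1 in every row: 11 < 13, -7 < -4, -6 < -2.
So C1 is strictly dominated for Column.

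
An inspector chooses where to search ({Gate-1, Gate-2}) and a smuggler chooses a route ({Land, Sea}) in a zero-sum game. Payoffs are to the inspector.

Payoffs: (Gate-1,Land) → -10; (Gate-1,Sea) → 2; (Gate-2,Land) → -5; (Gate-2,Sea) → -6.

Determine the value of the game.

-70/13

Row minima: Gate-1 → -10, Gate-2 → -6; maximin = -6.
Column maxima: Land → -5, Sea → 2; minimax = -5.
-6 ≠ -5, so there is no saddle point; optimal play is mixed.
Let the inspector play Gate-1 with probability p. Expected payoff against Land: (-10)p + (-5)(1−p) = −5p − 5; against Sea: 2p + (-6)(1−p) = 8p − 6.
Setting these equal: −5p − 5 = 8p − 6 ⇒ −13p = -1 ⇒ p = 1/13, and the value is (-5)·(1/13) − 5 = -70/13.
For the smuggler: with q = P(Land), equating Gate-1's and Gate-2's payoffs gives −12q + 2 = q − 6 ⇒ q = 8/13.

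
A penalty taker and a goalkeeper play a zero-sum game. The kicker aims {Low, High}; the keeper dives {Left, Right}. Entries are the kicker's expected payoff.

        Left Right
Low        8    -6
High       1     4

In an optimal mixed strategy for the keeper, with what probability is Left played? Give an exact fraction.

Row minima: Low → -6, High → 1; maximin = 1.
Column maxima: Left → 8, Right → 4; minimax = 4.
1 ≠ 4, so there is no saddle point; optimal play is mixed.
Let the kicker play Low with probability p. Expected payoff against Left: 8p + 1(1−p) = 7p + 1; against Right: (-6)p + 4(1−p) = −10p + 4.
Setting these equal: 7p + 1 = −10p + 4 ⇒ 17p = 3 ⇒ p = 3/17, and the value is (7)·(3/17) + 1 = 38/17.
For the keeper: with q = P(Left), equating Low's and High's payoffs gives 14q − 6 = −3q + 4 ⇒ q = 10/17.

10/17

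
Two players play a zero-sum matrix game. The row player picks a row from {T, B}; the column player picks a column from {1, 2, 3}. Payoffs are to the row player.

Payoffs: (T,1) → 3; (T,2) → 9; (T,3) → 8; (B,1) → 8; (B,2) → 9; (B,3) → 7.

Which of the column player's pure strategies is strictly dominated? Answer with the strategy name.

2

1 holds the row player's payoff strictly below 2 in every row: 3 < 9, 8 < 9.
So 2 is strictly dominated for the column player.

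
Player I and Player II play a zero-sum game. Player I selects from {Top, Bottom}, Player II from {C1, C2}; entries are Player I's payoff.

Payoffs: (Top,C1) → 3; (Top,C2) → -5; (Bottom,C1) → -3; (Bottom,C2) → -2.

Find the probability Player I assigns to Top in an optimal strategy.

Row minima: Top → -5, Bottom → -3; maximin = -3.
Column maxima: C1 → 3, C2 → -2; minimax = -2.
-3 ≠ -2, so there is no saddle point; optimal play is mixed.
Let Player I play Top with probability p. Expected payoff against C1: 3p + (-3)(1−p) = 6p − 3; against C2: (-5)p + (-2)(1−p) = −3p − 2.
Setting these equal: 6p − 3 = −3p − 2 ⇒ 9p = 1 ⇒ p = 1/9, and the value is (6)·(1/9) − 3 = -7/3.
For Player II: with q = P(C1), equating Top's and Bottom's payoffs gives 8q − 5 = −q − 2 ⇒ q = 1/3.

1/9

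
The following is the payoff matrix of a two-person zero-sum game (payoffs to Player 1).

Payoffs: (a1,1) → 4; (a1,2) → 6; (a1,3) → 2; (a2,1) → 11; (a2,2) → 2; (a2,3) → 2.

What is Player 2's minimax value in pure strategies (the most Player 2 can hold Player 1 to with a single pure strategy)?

Column maxima: 1 → 11, 2 → 6, 3 → 2.
The smallest of these is 2.

2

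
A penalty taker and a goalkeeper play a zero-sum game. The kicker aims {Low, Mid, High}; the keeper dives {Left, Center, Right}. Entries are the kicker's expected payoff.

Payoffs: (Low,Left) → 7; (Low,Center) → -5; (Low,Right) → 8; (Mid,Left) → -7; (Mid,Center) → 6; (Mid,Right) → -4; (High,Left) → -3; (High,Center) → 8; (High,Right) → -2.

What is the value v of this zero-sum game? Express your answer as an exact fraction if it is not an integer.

Row minima: Low → -5, Mid → -7, High → -3; maximin = -3.
Column maxima: Left → 7, Center → 8, Right → 8; minimax = 7.
-3 ≠ 7, so there is no saddle point; optimal play is mixed.
Mid is strictly dominated by High, so the kicker never plays it.
Right is strictly dominated by Left (it gives the kicker strictly more in every row), so the keeper never plays it.
On the remaining 2×2 (Low, High vs Left, Center):
Let the kicker play Low with probability p. Expected payoff against Left: 7p + (-3)(1−p) = 10p − 3; against Center: (-5)p + 8(1−p) = −13p + 8.
Setting these equal: 10p − 3 = −13p + 8 ⇒ 23p = 11 ⇒ p = 11/23, and the value is (10)·(11/23) − 3 = 41/23.
For the keeper: with q = P(Left), equating Low's and High's payoffs gives 12q − 5 = −11q + 8 ⇒ q = 13/23.

41/23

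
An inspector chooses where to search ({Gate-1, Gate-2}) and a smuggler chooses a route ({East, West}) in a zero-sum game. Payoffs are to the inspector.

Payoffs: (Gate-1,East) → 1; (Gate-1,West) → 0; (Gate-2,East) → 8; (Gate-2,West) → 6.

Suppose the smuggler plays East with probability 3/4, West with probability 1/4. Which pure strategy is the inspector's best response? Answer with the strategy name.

Gate-2

Expected payoff of Gate-1: (3/4)·1 + (1/4)·0 = 3/4.
Expected payoff of Gate-2: (3/4)·8 + (1/4)·6 = 15/2.
The largest is 15/2, so the inspector's best response is Gate-2.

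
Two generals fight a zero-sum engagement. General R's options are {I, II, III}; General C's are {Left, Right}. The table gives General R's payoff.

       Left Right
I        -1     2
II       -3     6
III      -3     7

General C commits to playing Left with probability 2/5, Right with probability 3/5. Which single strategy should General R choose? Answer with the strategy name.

Expected payoff of I: (2/5)·(-1) + (3/5)·2 = 4/5.
Expected payoff of II: (2/5)·(-3) + (3/5)·6 = 12/5.
Expected payoff of III: (2/5)·(-3) + (3/5)·7 = 3.
The largest is 3, so General R's best response is III.

III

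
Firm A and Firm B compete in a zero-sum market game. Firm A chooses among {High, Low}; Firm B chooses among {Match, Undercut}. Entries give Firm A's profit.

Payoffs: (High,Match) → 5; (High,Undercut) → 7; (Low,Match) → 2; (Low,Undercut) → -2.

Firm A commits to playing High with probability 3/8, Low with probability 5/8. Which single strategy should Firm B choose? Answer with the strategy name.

If Firm B plays Match, Firm A's expected payoff is (3/8)·5 + (5/8)·2 = 25/8.
If Firm B plays Undercut, Firm A's expected payoff is (3/8)·7 + (5/8)·(-2) = 11/8.
Firm B minimizes Firm A's payoff; the smallest is 11/8, so the best response is Undercut.

Undercut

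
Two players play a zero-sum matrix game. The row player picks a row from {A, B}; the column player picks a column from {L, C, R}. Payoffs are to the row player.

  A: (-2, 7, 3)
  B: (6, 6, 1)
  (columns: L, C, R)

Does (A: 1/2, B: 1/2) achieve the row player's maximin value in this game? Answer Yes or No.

Against L this mix gives (1/2)·(-2) + (1/2)·6 = 2.
Against C this mix gives (1/2)·7 + (1/2)·6 = 13/2.
Against R this mix gives (1/2)·3 + (1/2)·1 = 2.
All of the column player's active replies (L, R) yield 2, and no column does worse for the row player. The mix makes the column player indifferent and guarantees 2, so it is optimal.

Yes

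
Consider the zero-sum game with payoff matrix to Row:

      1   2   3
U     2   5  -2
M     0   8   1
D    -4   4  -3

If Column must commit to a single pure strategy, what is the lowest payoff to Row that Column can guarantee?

Column maxima: 1 → 2, 2 → 8, 3 → 1.
The smallest of these is 1.

1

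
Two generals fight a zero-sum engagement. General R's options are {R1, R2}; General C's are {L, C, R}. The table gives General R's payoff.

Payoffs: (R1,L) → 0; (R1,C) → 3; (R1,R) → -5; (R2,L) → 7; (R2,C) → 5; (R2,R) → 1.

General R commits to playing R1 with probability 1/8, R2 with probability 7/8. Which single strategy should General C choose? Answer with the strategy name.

If General C plays L, General R's expected payoff is (1/8)·0 + (7/8)·7 = 49/8.
If General C plays C, General R's expected payoff is (1/8)·3 + (7/8)·5 = 19/4.
If General C plays R, General R's expected payoff is (1/8)·(-5) + (7/8)·1 = 1/4.
General C minimizes General R's payoff; the smallest is 1/4, so the best response is R.

R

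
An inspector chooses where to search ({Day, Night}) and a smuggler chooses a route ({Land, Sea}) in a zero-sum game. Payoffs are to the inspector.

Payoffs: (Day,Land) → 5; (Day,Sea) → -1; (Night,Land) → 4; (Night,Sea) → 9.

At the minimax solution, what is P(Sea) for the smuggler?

Row minima: Day → -1, Night → 4; maximin = 4.
Column maxima: Land → 5, Sea → 9; minimax = 5.
4 ≠ 5, so there is no saddle point; optimal play is mixed.
Let the inspector play Day with probability p. Expected payoff against Land: 5p + 4(1−p) = p + 4; against Sea: (-1)p + 9(1−p) = −10p + 9.
Setting these equal: p + 4 = −10p + 9 ⇒ 11p = 5 ⇒ p = 5/11, and the value is (1)·(5/11) + 4 = 49/11.
For the smuggler: with q = P(Land), equating Day's and Night's payoffs gives 6q − 1 = −5q + 9 ⇒ q = 10/11.

1/11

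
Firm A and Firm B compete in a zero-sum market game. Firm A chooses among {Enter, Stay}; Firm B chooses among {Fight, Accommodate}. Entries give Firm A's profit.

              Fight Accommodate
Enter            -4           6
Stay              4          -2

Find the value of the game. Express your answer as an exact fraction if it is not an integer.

1

Row minima: Enter → -4, Stay → -2; maximin = -2.
Column maxima: Fight → 4, Accommodate → 6; minimax = 4.
-2 ≠ 4, so there is no saddle point; optimal play is mixed.
Let Firm A play Enter with probability p. Expected payoff against Fight: (-4)p + 4(1−p) = −8p + 4; against Accommodate: 6p + (-2)(1−p) = 8p − 2.
Setting these equal: −8p + 4 = 8p − 2 ⇒ −16p = -6 ⇒ p = 3/8, and the value is (-8)·(3/8) + 4 = 1.
For Firm B: with q = P(Fight), equating Enter's and Stay's payoffs gives −10q + 6 = 6q − 2 ⇒ q = 1/2.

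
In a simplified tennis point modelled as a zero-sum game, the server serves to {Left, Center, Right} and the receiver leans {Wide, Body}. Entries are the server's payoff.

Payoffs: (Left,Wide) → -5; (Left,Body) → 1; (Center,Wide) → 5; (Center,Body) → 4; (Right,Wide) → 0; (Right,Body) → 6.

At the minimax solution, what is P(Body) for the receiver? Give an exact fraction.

5/7

Row minima: Left → -5, Center → 4, Right → 0; maximin = 4.
Column maxima: Wide → 5, Body → 6; minimax = 5.
4 ≠ 5, so there is no saddle point; optimal play is mixed.
Left is strictly dominated by Center, so the server never plays it.
On the remaining 2×2 (Center, Right vs Wide, Body):
Let the server play Center with probability p. Expected payoff against Wide: 5p + 0(1−p) = 5p; against Body: 4p + 6(1−p) = −2p + 6.
Setting these equal: 5p = −2p + 6 ⇒ 7p = 6 ⇒ p = 6/7, and the value is (5)·(6/7) = 30/7.
For the receiver: with q = P(Wide), equating Center's and Right's payoffs gives q + 4 = −6q + 6 ⇒ q = 2/7.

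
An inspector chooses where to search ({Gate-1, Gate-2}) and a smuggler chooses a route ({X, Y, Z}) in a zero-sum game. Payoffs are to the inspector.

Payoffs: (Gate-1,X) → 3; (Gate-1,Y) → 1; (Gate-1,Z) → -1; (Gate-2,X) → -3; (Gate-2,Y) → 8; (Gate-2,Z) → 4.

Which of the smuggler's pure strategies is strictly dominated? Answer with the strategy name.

Z holds the inspector's payoff strictly below Y in every row: -1 < 1, 4 < 8.
So Y is strictly dominated for the smuggler.

Y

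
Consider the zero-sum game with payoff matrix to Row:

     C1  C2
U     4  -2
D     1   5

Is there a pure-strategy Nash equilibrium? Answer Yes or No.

No

Row minima: U → -2, D → 1; maximin = 1.
Column maxima: C1 → 4, C2 → 5; minimax = 4.
1 ≠ 4, so no pure-strategy equilibrium exists.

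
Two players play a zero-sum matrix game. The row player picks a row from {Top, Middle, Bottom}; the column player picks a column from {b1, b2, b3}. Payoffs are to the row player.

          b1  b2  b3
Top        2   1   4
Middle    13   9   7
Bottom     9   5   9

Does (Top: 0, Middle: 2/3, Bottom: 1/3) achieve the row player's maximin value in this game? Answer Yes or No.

Against b1 this mix gives (2/3)·13 + (1/3)·9 = 35/3.
Against b2 this mix gives (2/3)·9 + (1/3)·5 = 23/3.
Against b3 this mix gives (2/3)·7 + (1/3)·9 = 23/3.
All of the column player's active replies (b2, b3) yield 23/3, and no column does worse for the row player. The mix makes the column player indifferent and guarantees 23/3, so it is optimal.

Yes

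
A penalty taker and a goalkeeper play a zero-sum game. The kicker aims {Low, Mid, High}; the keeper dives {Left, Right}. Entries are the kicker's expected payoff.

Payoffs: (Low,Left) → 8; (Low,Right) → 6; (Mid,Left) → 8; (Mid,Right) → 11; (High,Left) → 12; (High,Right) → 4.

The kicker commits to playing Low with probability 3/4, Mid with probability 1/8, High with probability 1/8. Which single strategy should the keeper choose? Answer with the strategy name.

Right

If the keeper plays Left, the kicker's expected payoff is (3/4)·8 + (1/8)·8 + (1/8)·12 = 17/2.
If the keeper plays Right, the kicker's expected payoff is (3/4)·6 + (1/8)·11 + (1/8)·4 = 51/8.
The keeper minimizes the kicker's payoff; the smallest is 51/8, so the best response is Right.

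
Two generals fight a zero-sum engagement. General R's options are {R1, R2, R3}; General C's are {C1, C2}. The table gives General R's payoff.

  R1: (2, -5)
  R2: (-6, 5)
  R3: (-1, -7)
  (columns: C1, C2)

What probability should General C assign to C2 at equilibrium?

Row minima: R1 → -5, R2 → -6, R3 → -7; maximin = -5.
Column maxima: C1 → 2, C2 → 5; minimax = 2.
-5 ≠ 2, so there is no saddle point; optimal play is mixed.
R3 is strictly dominated by R1, so General R never plays it.
On the remaining 2×2 (R1, R2 vs C1, C2):
Let General R play R1 with probability p. Expected payoff against C1: 2p + (-6)(1−p) = 8p − 6; against C2: (-5)p + 5(1−p) = −10p + 5.
Setting these equal: 8p − 6 = −10p + 5 ⇒ 18p = 11 ⇒ p = 11/18, and the value is (8)·(11/18) − 6 = -10/9.
For General C: with q = P(C1), equating R1's and R2's payoffs gives 7q − 5 = −11q + 5 ⇒ q = 5/9.

4/9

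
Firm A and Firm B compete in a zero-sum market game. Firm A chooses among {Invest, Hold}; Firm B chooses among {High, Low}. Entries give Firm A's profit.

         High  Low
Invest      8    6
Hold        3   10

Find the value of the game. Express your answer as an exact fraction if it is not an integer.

Row minima: Invest → 6, Hold → 3; maximin = 6.
Column maxima: High → 8, Low → 10; minimax = 8.
6 ≠ 8, so there is no saddle point; optimal play is mixed.
Let Firm A play Invest with probability p. Expected payoff against High: 8p + 3(1−p) = 5p + 3; against Low: 6p + 10(1−p) = −4p + 10.
Setting these equal: 5p + 3 = −4p + 10 ⇒ 9p = 7 ⇒ p = 7/9, and the value is (5)·(7/9) + 3 = 62/9.
For Firm B: with q = P(High), equating Invest's and Hold's payoffs gives 2q + 6 = −7q + 10 ⇒ q = 4/9.

62/9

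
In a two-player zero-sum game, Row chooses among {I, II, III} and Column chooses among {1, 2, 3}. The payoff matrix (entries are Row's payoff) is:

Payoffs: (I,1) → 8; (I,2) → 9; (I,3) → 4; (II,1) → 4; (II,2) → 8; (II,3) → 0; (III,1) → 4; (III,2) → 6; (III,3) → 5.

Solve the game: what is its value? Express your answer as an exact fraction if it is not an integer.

Row minima: I → 4, II → 0, III → 4; maximin = 4.
Column maxima: 1 → 8, 2 → 9, 3 → 5; minimax = 5.
4 ≠ 5, so there is no saddle point; optimal play is mixed.
II is strictly dominated by I, so Row never plays it.
2 is strictly dominated by 1 (it gives Row strictly more in every row), so Column never plays it.
On the remaining 2×2 (I, III vs 1, 3):
Let Row play I with probability p. Expected payoff against 1: 8p + 4(1−p) = 4p + 4; against 3: 4p + 5(1−p) = −p + 5.
Setting these equal: 4p + 4 = −p + 5 ⇒ 5p = 1 ⇒ p = 1/5, and the value is (4)·(1/5) + 4 = 24/5.
For Column: with q = P(1), equating I's and III's payoffs gives 4q + 4 = −q + 5 ⇒ q = 1/5.

24/5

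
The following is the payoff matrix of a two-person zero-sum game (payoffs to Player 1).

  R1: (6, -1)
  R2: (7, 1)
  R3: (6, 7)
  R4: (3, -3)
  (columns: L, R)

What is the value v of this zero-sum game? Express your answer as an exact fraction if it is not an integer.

43/7

Row minima: R1 → -1, R2 → 1, R3 → 6, R4 → -3; maximin = 6.
Column maxima: L → 7, R → 7; minimax = 7.
6 ≠ 7, so there is no saddle point; optimal play is mixed.
R1 is strictly dominated by R2, so Player 1 never plays it.
R4 is strictly dominated by R2, so Player 1 never plays it.
On the remaining 2×2 (R2, R3 vs L, R):
Let Player 1 play R2 with probability p. Expected payoff against L: 7p + 6(1−p) = p + 6; against R: 1p + 7(1−p) = −6p + 7.
Setting these equal: p + 6 = −6p + 7 ⇒ 7p = 1 ⇒ p = 1/7, and the value is (1)·(1/7) + 6 = 43/7.
For Player 2: with q = P(L), equating R2's and R3's payoffs gives 6q + 1 = −q + 7 ⇒ q = 6/7.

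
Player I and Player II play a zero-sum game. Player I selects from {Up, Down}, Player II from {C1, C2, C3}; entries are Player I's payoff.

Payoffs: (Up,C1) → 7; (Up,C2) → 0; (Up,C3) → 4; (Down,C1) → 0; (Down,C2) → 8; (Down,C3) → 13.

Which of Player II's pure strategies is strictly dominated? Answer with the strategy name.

C3

C2 holds Player I's payoff strictly below C3 in every row: 0 < 4, 8 < 13.
So C3 is strictly dominated for Player II.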